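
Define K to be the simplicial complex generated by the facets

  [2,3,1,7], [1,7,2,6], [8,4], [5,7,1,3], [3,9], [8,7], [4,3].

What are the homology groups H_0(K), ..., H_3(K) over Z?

K has 9 vertices, 16 edges, 10 triangles, 3 3-simplices.
rank ∂_0 = 0, rank ∂_1 = 8 ⇒ b_0 = 9 − 0 − 8 = 1; all invariant factors of ∂_1 are 1 so no torsion. So H_0 = Z.
rank ∂_1 = 8, rank ∂_2 = 7 ⇒ b_1 = 16 − 8 − 7 = 1; all invariant factors of ∂_2 are 1 so no torsion. So H_1 = Z.
rank ∂_2 = 7, rank ∂_3 = 3 ⇒ b_2 = 10 − 7 − 3 = 0; all invariant factors of ∂_3 are 1 so no torsion. So H_2 = 0.
rank ∂_3 = 3, rank ∂_4 = 0 ⇒ b_3 = 3 − 3 − 0 = 0. So H_3 = 0.

H_0 = Z,  H_1 = Z,  H_2 = 0,  H_3 = 0.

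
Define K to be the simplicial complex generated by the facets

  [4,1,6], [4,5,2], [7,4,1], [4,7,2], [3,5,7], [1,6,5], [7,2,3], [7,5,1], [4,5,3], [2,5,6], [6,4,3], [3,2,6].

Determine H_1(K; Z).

Order the vertices as 1 < 2 < 3 < 4 < 5 < 6 < 7. Listing each simplex with vertices in this order, K has dimension 2 with simplices:

  0-simplices (7): [1], [2], [3], [4], [5], [6], [7]
  1-simplices (18): [1,4], [1,5], [1,6], [1,7], [2,3], [2,4], [2,5], [2,6], [2,7], [3,4], [3,5], [3,6], [3,7], [4,5], [4,6], [4,7], [5,6], [5,7]
  2-simplices (12): [1,4,6], [1,4,7], [1,5,6], [1,5,7], [2,3,6], [2,3,7], [2,4,5], [2,4,7], [2,5,6], [3,4,5], [3,4,6], [3,5,7]

so the chain groups are C_0 ≅ Z^7, C_1 ≅ Z^18, C_2 ≅ Z^12.

Boundary ∂_1: C_1 → C_0 sends each edge [p,q] (with p < q) to q − p. For instance
  ∂[2,5] = [5] − [2].
As a 7×18 matrix over Z this has rank 6, with invariant factors (1,1,1,1,1,1).

∂_2: C_2 → C_1 acts by ∂[p,q,r] = [q,r] − [p,r] + [p,q]. For instance
  ∂[2,5,6] = [5,6] − [2,6] + [2,5],
  ∂[3,5,7] = [5,7] − [3,7] + [3,5].
The 18×12 boundary matrix has rank 12 and Smith normal form diag(1,1,1,1,1,1,1,1,1,1,1,2).

Now H_k = ker ∂_k / im ∂_{k+1}, so:

  H_1: rank ker ∂_1 − rank ∂_2 = (18 − 6) − 12 = 0, and ∂_2 has invariant factor 2 > 1, so H_1 = Z/2.

(K is a triangulation of the real projective plane RP^2.)

H_1 = Z/2.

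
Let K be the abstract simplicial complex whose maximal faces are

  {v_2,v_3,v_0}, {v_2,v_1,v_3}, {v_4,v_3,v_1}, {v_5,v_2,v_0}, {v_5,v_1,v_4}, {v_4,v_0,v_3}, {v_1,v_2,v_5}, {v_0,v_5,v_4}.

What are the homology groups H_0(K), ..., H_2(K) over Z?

Fix the vertex order v_0 < v_1 < v_2 < v_3 < v_4 < v_5 and write every simplex with vertices in increasing order. Then dim K = 2 and the simplices of K are:

  0-simplices (6): [v_0], [v_1], [v_2], [v_3], [v_4], [v_5]
  1-simplices (12): [v_0,v_2], [v_0,v_3], [v_0,v_4], [v_0,v_5], [v_1,v_2], [v_1,v_3], [v_1,v_4], [v_1,v_5], [v_2,v_3], [v_2,v_5], [v_3,v_4], [v_4,v_5]
  2-simplices (8): [v_0,v_2,v_3], [v_0,v_2,v_5], [v_0,v_3,v_4], [v_0,v_4,v_5], [v_1,v_2,v_3], [v_1,v_2,v_5], [v_1,v_3,v_4], [v_1,v_4,v_5]

so the chain groups are C_0 ≅ Z^6, C_1 ≅ Z^12, C_2 ≅ Z^8.

The boundary map ∂_1: C_1 → C_0 is given by ∂[p,q] = [q] − [p]. For instance
  ∂[v_2,v_3] = [v_3] − [v_2].
As a 6×12 matrix over Z this has rank 5, with invariant factors (1,1,1,1,1).

The boundary map ∂_2: C_2 → C_1 acts by ∂[p,q,r] = [q,r] − [p,r] + [p,q]. For instance
  ∂[v_0,v_4,v_5] = [v_4,v_5] − [v_0,v_5] + [v_0,v_4],
  ∂[v_0,v_2,v_5] = [v_2,v_5] − [v_0,v_5] + [v_0,v_2].
The resulting 12×8 matrix has rank 7, and its Smith normal form has invariant factors (1,1,1,1,1,1,1).

Now H_k = ker ∂_k / im ∂_{k+1}, so:

  H_0: rank C_0 − rank ∂_1 = 6 − 5 = 1, and the invariant factors of ∂_1 are all 1, so H_0 = Z.
  H_1: rank ker ∂_1 − rank ∂_2 = (12 − 5) − 7 = 0, and the invariant factors of ∂_2 are all 1, so H_1 = 0.
  H_2: rank ker ∂_2 − rank ∂_3 = (8 − 7) − 0 = 1, and there is no ∂_3, so H_2 = Z.

H_0 = Z,  H_1 = 0,  H_2 = Z.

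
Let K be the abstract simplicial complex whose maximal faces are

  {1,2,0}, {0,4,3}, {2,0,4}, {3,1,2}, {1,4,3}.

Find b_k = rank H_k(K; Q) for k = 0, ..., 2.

Fix the vertex order 0 < 1 < 2 < 3 < 4 and write every simplex with vertices in increasing order. Then dim K = 2 and the simplices of K are:

  0-simplices (5): [0], [1], [2], [3], [4]
  1-simplices (10): [0,1], [0,2], [0,3], [0,4], [1,2], [1,3], [1,4], [2,3], [2,4], [3,4]
  2-simplices (5): [0,1,2], [0,2,4], [0,3,4], [1,2,3], [1,3,4]

giving chain groups C_0 ≅ Z^5, C_1 ≅ Z^10, C_2 ≅ Z^5.

Boundary ∂_1: C_1 → C_0 is given by ∂[p,q] = [q] − [p].
As a 5×10 matrix over Z this has rank 4, with invariant factors (1,1,1,1).

Boundary ∂_2: C_2 → C_1 maps a triangle to the signed sum of its edges. For instance
  ∂[0,1,2] = [1,2] − [0,2] + [0,1],
  ∂[0,2,4] = [2,4] − [0,4] + [0,2].
The resulting 10×5 matrix has rank 5, and its Smith normal form has invariant factors (1,1,1,1,1).

Computing H_k = (kernel of ∂_k) / (image of ∂_{k+1}):

  H_0: rank C_0 − rank ∂_1 = 5 − 4 = 1, and the invariant factors of ∂_1 are all 1, so H_0 = Z.
  H_1: rank ker ∂_1 − rank ∂_2 = (10 − 4) − 5 = 1, and the invariant factors of ∂_2 are all 1, so H_1 = Z.
  H_2: rank ker ∂_2 − rank ∂_3 = (5 − 5) − 0 = 0, and there is no ∂_3, so H_2 = 0.

As a check, the Euler characteristic is 5 − 10 + 5 = 0, which agrees with 1 − 1 + 0 = 0.
(K is a triangulation of the Möbius band.)

Hence the Betti numbers are b_0 = 1, b_1 = 1, b_2 = 0.

b_0 = 1, b_1 = 1, b_2 = 0.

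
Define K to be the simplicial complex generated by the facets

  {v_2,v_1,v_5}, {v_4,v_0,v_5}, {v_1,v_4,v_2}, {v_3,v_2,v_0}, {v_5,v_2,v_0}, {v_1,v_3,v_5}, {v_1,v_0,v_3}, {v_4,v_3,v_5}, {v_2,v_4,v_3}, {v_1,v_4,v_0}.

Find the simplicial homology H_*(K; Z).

H_0 = Z,  H_1 = Z/2,  H_2 = 0.

Fix the vertex order v_0 < v_1 < v_2 < v_3 < v_4 < v_5 and write every simplex with vertices in increasing order. Then dim K = 2 and the simplices of K are:

  0-simplices (6): [v_0], [v_1], [v_2], [v_3], [v_4], [v_5]
  1-simplices (15): (15 of them)
  2-simplices (10): [v_0,v_1,v_3], [v_0,v_1,v_4], [v_0,v_2,v_3], [v_0,v_2,v_5], [v_0,v_4,v_5], [v_1,v_2,v_4], [v_1,v_2,v_5], [v_1,v_3,v_5], [v_2,v_3,v_4], [v_3,v_4,v_5]

giving chain groups C_0 ≅ Z^6, C_1 ≅ Z^15, C_2 ≅ Z^10.

Boundary ∂_1: C_1 → C_0 maps an edge to its endpoints' difference, ∂[p,q] = q − p. For instance
  ∂[v_3,v_5] = [v_5] − [v_3].
The 6×15 boundary matrix has rank 5 and Smith normal form diag(1,1,1,1,1).

The boundary map ∂_2: C_2 → C_1 maps a triangle to the signed sum of its edges. For instance
  ∂[v_0,v_1,v_3] = [v_1,v_3] − [v_0,v_3] + [v_0,v_1],
  ∂[v_2,v_3,v_4] = [v_3,v_4] − [v_2,v_4] + [v_2,v_3].
This gives a 15×10 integer matrix of rank 10; reducing to Smith normal form yields diagonal entries (1,1,1,1,1,1,1,1,1,2).

Reading off H_k = ker ∂_k / im ∂_{k+1}:

  H_0: rank C_0 − rank ∂_1 = 6 − 5 = 1, and the invariant factors of ∂_1 are all 1, so H_0 = Z.
  H_1: rank ker ∂_1 − rank ∂_2 = (15 − 5) − 10 = 0, and ∂_2 has invariant factor 2 > 1, so H_1 = Z/2.
  H_2: rank ker ∂_2 − rank ∂_3 = (10 − 10) − 0 = 0, and there is no ∂_3, so H_2 = 0.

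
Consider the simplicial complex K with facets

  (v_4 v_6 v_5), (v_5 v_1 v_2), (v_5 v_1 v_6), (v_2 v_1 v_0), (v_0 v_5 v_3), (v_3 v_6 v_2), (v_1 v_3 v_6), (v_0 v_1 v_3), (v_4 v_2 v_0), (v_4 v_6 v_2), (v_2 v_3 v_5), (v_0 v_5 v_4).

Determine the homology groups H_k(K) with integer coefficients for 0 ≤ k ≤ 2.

Take the total order v_0 < v_1 < v_2 < v_3 < v_4 < v_5 < v_6 on the vertex set. Then K (dimension 2) consists of the simplices:

  0-simplices (7): [v_0], [v_1], [v_2], [v_3], [v_4], [v_5], [v_6]
  1-simplices (18): (18 of them)
  2-simplices (12): (12 of them)

Hence C_0 ≅ Z^7, C_1 ≅ Z^18, C_2 ≅ Z^12.

The boundary map ∂_1: C_1 → C_0 maps an edge to its endpoints' difference, ∂[p,q] = q − p. For instance
  ∂[v_1,v_5] = [v_5] − [v_1].
The resulting 7×18 matrix has rank 6, and its Smith normal form has invariant factors (1,1,1,1,1,1).

Boundary ∂_2: C_2 → C_1 acts by ∂[p,q,r] = [q,r] − [p,r] + [p,q]. For instance
  ∂[v_0,v_2,v_4] = [v_2,v_4] − [v_0,v_4] + [v_0,v_2],
  ∂[v_2,v_4,v_6] = [v_4,v_6] − [v_2,v_6] + [v_2,v_4].
As a 18×12 matrix over Z this has rank 12, with invariant factors (1,1,1,1,1,1,1,1,1,1,1,2).

Now H_k = ker ∂_k / im ∂_{k+1}, so:

  H_0: rank C_0 − rank ∂_1 = 7 − 6 = 1, and the invariant factors of ∂_1 are all 1, so H_0 = Z.
  H_1: rank ker ∂_1 − rank ∂_2 = (18 − 6) − 12 = 0, and ∂_2 has invariant factor 2 > 1, so H_1 = Z/2.
  H_2: rank ker ∂_2 − rank ∂_3 = (12 − 12) − 0 = 0, and there is no ∂_3, so H_2 = 0.

As a check, the Euler characteristic is 7 − 18 + 12 = 1, which agrees with 1 − 0 + 0 = 1.

H_0 = Z,  H_1 = Z/2,  H_2 = 0.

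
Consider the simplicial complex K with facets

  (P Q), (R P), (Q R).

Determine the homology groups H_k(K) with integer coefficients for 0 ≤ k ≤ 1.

H_0 ≅ Z,  H_1 ≅ Z.

Take the total order P < Q < R on the vertex set. Then K (dimension 1) consists of the simplices:

  0-simplices (3): P, Q, R
  1-simplices (3): PQ, PR, QR

so the chain groups are C_0 ≅ Z^3, C_1 ≅ Z^3.

∂_1: C_1 → C_0 maps an edge to its endpoints' difference, ∂[p,q] = q − p. For instance
  ∂QR = R − Q.
The 3×3 boundary matrix has rank 2 and Smith normal form diag(1,1).

Computing H_k = (kernel of ∂_k) / (image of ∂_{k+1}):

  H_0: rank C_0 − rank ∂_1 = 3 − 2 = 1, and the invariant factors of ∂_1 are all 1, so H_0 ≅ Z.
  H_1: rank ker ∂_1 − rank ∂_2 = (3 − 2) − 0 = 1, and there is no ∂_2, so H_1 ≅ Z.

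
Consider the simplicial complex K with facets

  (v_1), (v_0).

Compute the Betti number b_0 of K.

Order the vertices as v_0 < v_1. Listing each simplex with vertices in this order, K has dimension 0 with simplices:

  0-simplices (2): [v_0], [v_1]

Hence C_0 ≅ Z^2.

Now H_k = ker ∂_k / im ∂_{k+1}, so:

  H_0: rank C_0 − rank ∂_1 = 2 − 0 = 2, and there is no ∂_1, so H_0 ≅ Z^2.

Hence the Betti numbers are b_0 = 2.

b_0 = 2.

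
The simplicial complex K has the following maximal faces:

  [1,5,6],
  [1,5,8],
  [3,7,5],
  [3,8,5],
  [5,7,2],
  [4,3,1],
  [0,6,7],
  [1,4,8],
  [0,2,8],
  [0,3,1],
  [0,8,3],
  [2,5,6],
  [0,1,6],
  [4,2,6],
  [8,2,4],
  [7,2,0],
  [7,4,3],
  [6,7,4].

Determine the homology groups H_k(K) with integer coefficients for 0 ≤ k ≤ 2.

H_0 = Z,  H_1 = Z ⊕ Z/2Z,  H_2 = 0.

Fix the vertex order 0 < 1 < 2 < 3 < 4 < 5 < 6 < 7 < 8 and write every simplex with vertices in increasing order. Then dim K = 2 and the simplices of K are:

  0-simplices (9): [0], [1], [2], [3], [4], [5], [6], [7], [8]
  1-simplices (27): (27 of them)
  2-simplices (18): [0,1,3], [0,1,6], [0,2,7], [0,2,8], [0,3,8], [0,6,7], [1,3,4], [1,4,8], [1,5,6], [1,5,8], [2,4,6], [2,4,8], [2,5,6], [2,5,7], [3,4,7], [3,5,7], [3,5,8], [4,6,7]

so the chain groups are C_0 ≅ Z^9, C_1 ≅ Z^27, C_2 ≅ Z^18.

The boundary map ∂_1: C_1 → C_0 is given by ∂[p,q] = [q] − [p]. For instance
  ∂[0,1] = [1] − [0].
The 9×27 boundary matrix has rank 8 and Smith normal form diag(1,1,1,1,1,1,1,1).

∂_2: C_2 → C_1 acts by ∂[p,q,r] = [q,r] − [p,r] + [p,q]. For instance
  ∂[4,6,7] = [6,7] − [4,7] + [4,6],
  ∂[2,4,6] = [4,6] − [2,6] + [2,4].
The 27×18 boundary matrix has rank 18 and Smith normal form diag(1,1,1,1,1,1,1,1,1,1,1,1,1,1,1,1,1,2).

Now H_k = ker ∂_k / im ∂_{k+1}, so:

  H_0: rank C_0 − rank ∂_1 = 9 − 8 = 1, and the invariant factors of ∂_1 are all 1, so H_0 = Z.
  H_1: rank ker ∂_1 − rank ∂_2 = (27 − 8) − 18 = 1, and ∂_2 has invariant factor 2 > 1, so H_1 = Z ⊕ Z/2Z.
  H_2: rank ker ∂_2 − rank ∂_3 = (18 − 18) − 0 = 0, and there is no ∂_3, so H_2 = 0.

As a check, the Euler characteristic is 9 − 27 + 18 = 0, which agrees with 1 − 1 + 0 = 0.
(K is a triangulation of the Klein bottle.)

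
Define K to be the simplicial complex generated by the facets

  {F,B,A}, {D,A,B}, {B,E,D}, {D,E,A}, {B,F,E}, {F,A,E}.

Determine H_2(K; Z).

K has 5 vertices, 9 edges, 6 triangles.
rank ∂_2 = 5, rank ∂_3 = 0 ⇒ b_2 = 6 − 5 − 0 = 1. So H_2 ≅ Z.

H_2 ≅ Z.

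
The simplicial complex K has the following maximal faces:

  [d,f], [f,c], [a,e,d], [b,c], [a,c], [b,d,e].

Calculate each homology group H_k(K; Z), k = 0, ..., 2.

H_0 = Z,  H_1 = Z^2,  H_2 = 0.

We work with the vertex ordering a < b < c < d < e < f. The simplices of K, each written with vertices in increasing order, are:

  0-simplices (6): a, b, c, d, e, f
  1-simplices (9): ac, ad, ae, bc, bd, be, cf, de, df
  2-simplices (2): ade, bde

so the chain groups are C_0 ≅ Z^6, C_1 ≅ Z^9, C_2 ≅ Z^2.

∂_1: C_1 → C_0 sends each edge [p,q] (with p < q) to q − p.
As a 6×9 matrix over Z this has rank 5, with invariant factors (1,1,1,1,1).

The boundary map ∂_2: C_2 → C_1 maps a triangle to the signed sum of its edges. For instance
  ∂ade = de − ae + ad,
  ∂bde = de − be + bd.
As a 9×2 matrix over Z this has rank 2, with invariant factors (1,1).

Computing H_k = (kernel of ∂_k) / (image of ∂_{k+1}):

  H_0: rank C_0 − rank ∂_1 = 6 − 5 = 1, and the invariant factors of ∂_1 are all 1, so H_0 ≅ Z.
  H_1: rank ker ∂_1 − rank ∂_2 = (9 − 5) − 2 = 2, and the invariant factors of ∂_2 are all 1, so H_1 ≅ Z^2.
  H_2: rank ker ∂_2 − rank ∂_3 = (2 − 2) − 0 = 0, and there is no ∂_3, so H_2 ≅ 0.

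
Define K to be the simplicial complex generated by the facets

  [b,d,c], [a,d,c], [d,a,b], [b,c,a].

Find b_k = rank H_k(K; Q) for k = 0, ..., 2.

b_0 = 1, b_1 = 0, b_2 = 1.

Fix the vertex order a < b < c < d and write every simplex with vertices in increasing order. Then dim K = 2 and the simplices of K are:

  0-simplices (4): a, b, c, d
  1-simplices (6): ab, ac, ad, bc, bd, cd
  2-simplices (4): abc, abd, acd, bcd

so the chain groups are C_0 ≅ Z^4, C_1 ≅ Z^6, C_2 ≅ Z^4.

Boundary ∂_1: C_1 → C_0 is given by ∂[p,q] = [q] − [p]. For instance
  ∂bd = d − b.
The 4×6 boundary matrix has rank 3 and Smith normal form diag(1,1,1).

∂_2: C_2 → C_1 sends each 2-simplex [p,q,r] to [q,r] − [p,r] + [p,q]. For instance
  ∂acd = cd − ad + ac,
  ∂bcd = cd − bd + bc.
As a 6×4 matrix over Z this has rank 3, with invariant factors (1,1,1).

Reading off H_k = ker ∂_k / im ∂_{k+1}:

  H_0: rank C_0 − rank ∂_1 = 4 − 3 = 1, and the invariant factors of ∂_1 are all 1, so H_0 = Z.
  H_1: rank ker ∂_1 − rank ∂_2 = (6 − 3) − 3 = 0, and the invariant factors of ∂_2 are all 1, so H_1 = 0.
  H_2: rank ker ∂_2 − rank ∂_3 = (4 − 3) − 0 = 1, and there is no ∂_3, so H_2 = Z.

(K is a triangulation of the 2-sphere S^2.)

Hence the Betti numbers are b_0 = 1, b_1 = 0, b_2 = 1.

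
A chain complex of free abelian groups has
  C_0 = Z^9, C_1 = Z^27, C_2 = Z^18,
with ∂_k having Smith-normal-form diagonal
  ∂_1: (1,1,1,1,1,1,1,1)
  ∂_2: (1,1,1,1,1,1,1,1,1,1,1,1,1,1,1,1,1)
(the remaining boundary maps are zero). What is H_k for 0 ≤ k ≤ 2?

H_0 = Z,  H_1 = Z^2,  H_2 = Z.

H_0: b_0 = 9 − 0 − 8 = 1; torsion from ∂_1 factors > 1: none. So H_0 = Z.
H_1: b_1 = 27 − 8 − 17 = 2; torsion from ∂_2 factors > 1: none. So H_1 = Z^2.
H_2: b_2 = 18 − 17 − 0 = 1; torsion from ∂_3 factors > 1: none. So H_2 = Z.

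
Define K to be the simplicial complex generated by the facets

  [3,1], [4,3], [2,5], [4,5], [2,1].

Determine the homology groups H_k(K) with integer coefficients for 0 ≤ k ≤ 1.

H_0 ≅ Z,  H_1 ≅ Z.

Order the vertices as 1 < 2 < 3 < 4 < 5. Listing each simplex with vertices in this order, K has dimension 1 with simplices:

  0-simplices (5): [1], [2], [3], [4], [5]
  1-simplices (5): [1,2], [1,3], [2,5], [3,4], [4,5]

giving chain groups C_0 ≅ Z^5, C_1 ≅ Z^5.

Boundary ∂_1: C_1 → C_0 is given by ∂[p,q] = [q] − [p]. For instance
  ∂[1,3] = [3] − [1].
The 5×5 boundary matrix has rank 4 and Smith normal form diag(1,1,1,1).

Computing H_k = (kernel of ∂_k) / (image of ∂_{k+1}):

  H_0: rank C_0 − rank ∂_1 = 5 − 4 = 1, and the invariant factors of ∂_1 are all 1, so H_0 = Z.
  H_1: rank ker ∂_1 − rank ∂_2 = (5 − 4) − 0 = 1, and there is no ∂_2, so H_1 = Z.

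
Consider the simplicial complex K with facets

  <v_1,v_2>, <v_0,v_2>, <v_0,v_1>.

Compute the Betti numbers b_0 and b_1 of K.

Take the total order v_0 < v_1 < v_2 on the vertex set. Then K (dimension 1) consists of the simplices:

  0-simplices (3): [v_0], [v_1], [v_2]
  1-simplices (3): [v_0,v_1], [v_0,v_2], [v_1,v_2]

giving chain groups C_0 ≅ Z^3, C_1 ≅ Z^3.

∂_1: C_1 → C_0 sends each edge [p,q] (with p < q) to q − p.
The 3×3 boundary matrix has rank 2 and Smith normal form diag(1,1).

Reading off H_k = ker ∂_k / im ∂_{k+1}:

  H_0: rank C_0 − rank ∂_1 = 3 − 2 = 1, and the invariant factors of ∂_1 are all 1, so H_0 = Z.
  H_1: rank ker ∂_1 − rank ∂_2 = (3 − 2) − 0 = 1, and there is no ∂_2, so H_1 = Z.

As a check, the Euler characteristic is 3 − 3 = 0, which agrees with 1 − 1 = 0.

Hence the Betti numbers are b_0 = 1, b_1 = 1.

b_0 = 1, b_1 = 1.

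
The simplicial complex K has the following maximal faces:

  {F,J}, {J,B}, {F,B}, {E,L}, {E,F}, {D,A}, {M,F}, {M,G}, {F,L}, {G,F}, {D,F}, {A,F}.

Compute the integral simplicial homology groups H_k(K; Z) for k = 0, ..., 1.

H_0 ≅ Z,  H_1 ≅ Z^4.

Order the vertices as A < B < D < E < F < G < J < L < M. Listing each simplex with vertices in this order, K has dimension 1 with simplices:

  0-simplices (9): A, B, D, E, F, G, J, L, M
  1-simplices (12): AD, AF, BF, BJ, DF, EF, EL, FG, FJ, FL, FM, GM

Hence C_0 ≅ Z^9, C_1 ≅ Z^12.

∂_1: C_1 → C_0 sends each edge [p,q] (with p < q) to q − p. For instance
  ∂GM = M − G.
The resulting 9×12 matrix has rank 8, and its Smith normal form has invariant factors (1,1,1,1,1,1,1,1).

From H_k ≅ ker(∂_k) / im(∂_{k+1}) we obtain:

  H_0: rank C_0 − rank ∂_1 = 9 − 8 = 1, and the invariant factors of ∂_1 are all 1, so H_0 ≅ Z.
  H_1: rank ker ∂_1 − rank ∂_2 = (12 − 8) − 0 = 4, and there is no ∂_2, so H_1 ≅ Z^4.

As a check, the Euler characteristic is 9 − 12 = -3, which agrees with 1 − 4 = -3.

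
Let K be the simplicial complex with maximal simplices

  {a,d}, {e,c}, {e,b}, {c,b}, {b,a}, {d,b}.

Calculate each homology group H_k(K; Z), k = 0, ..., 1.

H_0 = Z,  H_1 = Z^2.

Take the total order a < b < c < d < e on the vertex set. Then K (dimension 1) consists of the simplices:

  0-simplices (5): a, b, c, d, e
  1-simplices (6): ab, ad, bc, bd, be, ce

giving chain groups C_0 ≅ Z^5, C_1 ≅ Z^6.

The boundary map ∂_1: C_1 → C_0 is given by ∂[p,q] = [q] − [p]. For instance
  ∂ad = d − a.
The resulting 5×6 matrix has rank 4, and its Smith normal form has invariant factors (1,1,1,1).

From H_k ≅ ker(∂_k) / im(∂_{k+1}) we obtain:

  H_0: rank C_0 − rank ∂_1 = 5 − 4 = 1, and the invariant factors of ∂_1 are all 1, so H_0 ≅ Z.
  H_1: rank ker ∂_1 − rank ∂_2 = (6 − 4) − 0 = 2, and there is no ∂_2, so H_1 ≅ Z^2.

As a check, the Euler characteristic is 5 − 6 = -1, which agrees with 1 − 2 = -1.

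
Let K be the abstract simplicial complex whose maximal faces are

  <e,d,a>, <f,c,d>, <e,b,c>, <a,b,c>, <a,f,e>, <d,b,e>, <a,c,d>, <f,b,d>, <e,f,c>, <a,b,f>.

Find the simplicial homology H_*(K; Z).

Fix the vertex order a < b < c < d < e < f and write every simplex with vertices in increasing order. Then dim K = 2 and the simplices of K are:

  0-simplices (6): a, b, c, d, e, f
  1-simplices (15): ab, ac, ad, ae, af, bc, bd, be, bf, cd, ce, cf, de, df, ef
  2-simplices (10): abc, abf, acd, ade, aef, bce, bde, bdf, cdf, cef

so the chain groups are C_0 ≅ Z^6, C_1 ≅ Z^15, C_2 ≅ Z^10.

The boundary map ∂_1: C_1 → C_0 maps an edge to its endpoints' difference, ∂[p,q] = q − p. For instance
  ∂ad = d − a.
The resulting 6×15 matrix has rank 5, and its Smith normal form has invariant factors (1,1,1,1,1).

Boundary ∂_2: C_2 → C_1 sends each 2-simplex [p,q,r] to [q,r] − [p,r] + [p,q]. For instance
  ∂abf = bf − af + ab,
  ∂cef = ef − cf + ce.
This gives a 15×10 integer matrix of rank 10; reducing to Smith normal form yields diagonal entries (1,1,1,1,1,1,1,1,1,2).

From H_k ≅ ker(∂_k) / im(∂_{k+1}) we obtain:

  H_0: rank C_0 − rank ∂_1 = 6 − 5 = 1, and the invariant factors of ∂_1 are all 1, so H_0 ≅ Z.
  H_1: rank ker ∂_1 − rank ∂_2 = (15 − 5) − 10 = 0, and ∂_2 has invariant factor 2 > 1, so H_1 ≅ Z/2.
  H_2: rank ker ∂_2 − rank ∂_3 = (10 − 10) − 0 = 0, and there is no ∂_3, so H_2 ≅ 0.

(K is a triangulation of the real projective plane RP^2.)

H_0 ≅ Z,  H_1 ≅ Z/2,  H_2 = 0.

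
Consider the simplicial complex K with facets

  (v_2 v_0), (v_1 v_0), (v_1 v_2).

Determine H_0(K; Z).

H_0 = Z.

Order the vertices as v_0 < v_1 < v_2. Listing each simplex with vertices in this order, K has dimension 1 with simplices:

  0-simplices (3): [v_0], [v_1], [v_2]
  1-simplices (3): [v_0,v_1], [v_0,v_2], [v_1,v_2]

Hence C_0 ≅ Z^3, C_1 ≅ Z^3.

The boundary map ∂_1: C_1 → C_0 maps an edge to its endpoints' difference, ∂[p,q] = q − p.
The resulting 3×3 matrix has rank 2, and its Smith normal form has invariant factors (1,1).

From H_k ≅ ker(∂_k) / im(∂_{k+1}) we obtain:

  H_0: rank C_0 − rank ∂_1 = 3 − 2 = 1, and the invariant factors of ∂_1 are all 1, so H_0 ≅ Z.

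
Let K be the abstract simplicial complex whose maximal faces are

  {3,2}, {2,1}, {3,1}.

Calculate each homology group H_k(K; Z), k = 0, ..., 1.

We work with the vertex ordering 1 < 2 < 3. The simplices of K, each written with vertices in increasing order, are:

  0-simplices (3): [1], [2], [3]
  1-simplices (3): [1,2], [1,3], [2,3]

Hence C_0 ≅ Z^3, C_1 ≅ Z^3.

∂_1: C_1 → C_0 maps an edge to its endpoints' difference, ∂[p,q] = q − p. For instance
  ∂[1,2] = [2] − [1].
The resulting 3×3 matrix has rank 2, and its Smith normal form has invariant factors (1,1).

From H_k ≅ ker(∂_k) / im(∂_{k+1}) we obtain:

  H_0: rank C_0 − rank ∂_1 = 3 − 2 = 1, and the invariant factors of ∂_1 are all 1, so H_0 ≅ Z.
  H_1: rank ker ∂_1 − rank ∂_2 = (3 − 2) − 0 = 1, and there is no ∂_2, so H_1 ≅ Z.

H_0 ≅ Z,  H_1 ≅ Z.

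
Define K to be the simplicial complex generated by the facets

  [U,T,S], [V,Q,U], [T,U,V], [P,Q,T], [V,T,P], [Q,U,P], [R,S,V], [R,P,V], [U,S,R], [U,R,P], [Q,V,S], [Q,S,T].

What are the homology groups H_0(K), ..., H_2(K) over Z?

K has 7 vertices, 18 edges, 12 triangles.
rank ∂_0 = 0, rank ∂_1 = 6 ⇒ b_0 = 7 − 0 − 6 = 1; all invariant factors of ∂_1 are 1 so no torsion. So H_0 ≅ Z.
rank ∂_1 = 6, rank ∂_2 = 12 ⇒ b_1 = 18 − 6 − 12 = 0; ∂_2 has invariant factor(s) [2] giving torsion. So H_1 ≅ Z/2.
rank ∂_2 = 12, rank ∂_3 = 0 ⇒ b_2 = 12 − 12 − 0 = 0. So H_2 ≅ 0.

H_0 = Z,  H_1 = Z/2,  H_2 = 0.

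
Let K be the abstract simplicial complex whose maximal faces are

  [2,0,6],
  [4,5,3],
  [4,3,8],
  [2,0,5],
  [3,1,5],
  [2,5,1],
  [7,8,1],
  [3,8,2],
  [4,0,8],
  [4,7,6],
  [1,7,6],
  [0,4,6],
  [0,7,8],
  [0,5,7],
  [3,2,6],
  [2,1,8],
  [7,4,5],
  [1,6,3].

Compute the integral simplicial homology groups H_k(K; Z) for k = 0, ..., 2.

We work with the vertex ordering 0 < 1 < 2 < 3 < 4 < 5 < 6 < 7 < 8. The simplices of K, each written with vertices in increasing order, are:

  0-simplices (9): [0], [1], [2], [3], [4], [5], [6], [7], [8]
  1-simplices (27): (27 of them)
  2-simplices (18): [0,2,5], [0,2,6], [0,4,6], [0,4,8], [0,5,7], [0,7,8], [1,2,5], [1,2,8], [1,3,5], [1,3,6], [1,6,7], [1,7,8], [2,3,6], [2,3,8], [3,4,5], [3,4,8], [4,5,7], [4,6,7]

so the chain groups are C_0 ≅ Z^9, C_1 ≅ Z^27, C_2 ≅ Z^18.

The boundary map ∂_1: C_1 → C_0 is given by ∂[p,q] = [q] − [p]. For instance
  ∂[2,5] = [5] − [2].
As a 9×27 matrix over Z this has rank 8, with invariant factors (1,1,1,1,1,1,1,1).

∂_2: C_2 → C_1 sends each 2-simplex [p,q,r] to [q,r] − [p,r] + [p,q]. For instance
  ∂[3,4,8] = [4,8] − [3,8] + [3,4],
  ∂[1,2,8] = [2,8] − [1,8] + [1,2].
This gives a 27×18 integer matrix of rank 18; reducing to Smith normal form yields diagonal entries (1,1,1,1,1,1,1,1,1,1,1,1,1,1,1,1,1,2).

From H_k ≅ ker(∂_k) / im(∂_{k+1}) we obtain:

  H_0: rank C_0 − rank ∂_1 = 9 − 8 = 1, and the invariant factors of ∂_1 are all 1, so H_0 = Z.
  H_1: rank ker ∂_1 − rank ∂_2 = (27 − 8) − 18 = 1, and ∂_2 has invariant factor 2 > 1, so H_1 = Z ⊕ Z/2.
  H_2: rank ker ∂_2 − rank ∂_3 = (18 − 18) − 0 = 0, and there is no ∂_3, so H_2 = 0.

As a check, the Euler characteristic is 9 − 27 + 18 = 0, which agrees with 1 − 1 + 0 = 0.
(K is a triangulation of the Klein bottle.)

H_0 = Z,  H_1 = Z ⊕ Z/2,  H_2 = 0.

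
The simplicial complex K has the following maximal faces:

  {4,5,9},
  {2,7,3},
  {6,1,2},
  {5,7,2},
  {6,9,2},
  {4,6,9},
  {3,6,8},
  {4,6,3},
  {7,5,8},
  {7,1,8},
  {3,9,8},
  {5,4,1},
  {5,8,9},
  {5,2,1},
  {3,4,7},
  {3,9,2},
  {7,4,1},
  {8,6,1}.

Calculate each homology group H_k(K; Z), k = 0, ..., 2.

H_0 ≅ Z,  H_1 ≅ Z × Z/2,  H_2 = 0.

K has 9 vertices, 27 edges, 18 triangles.
rank ∂_0 = 0, rank ∂_1 = 8 ⇒ b_0 = 9 − 0 − 8 = 1; all invariant factors of ∂_1 are 1 so no torsion. So H_0 = Z.
rank ∂_1 = 8, rank ∂_2 = 18 ⇒ b_1 = 27 − 8 − 18 = 1; ∂_2 has invariant factor(s) [2] giving torsion. So H_1 = Z × Z/2.
rank ∂_2 = 18, rank ∂_3 = 0 ⇒ b_2 = 18 − 18 − 0 = 0. So H_2 = 0.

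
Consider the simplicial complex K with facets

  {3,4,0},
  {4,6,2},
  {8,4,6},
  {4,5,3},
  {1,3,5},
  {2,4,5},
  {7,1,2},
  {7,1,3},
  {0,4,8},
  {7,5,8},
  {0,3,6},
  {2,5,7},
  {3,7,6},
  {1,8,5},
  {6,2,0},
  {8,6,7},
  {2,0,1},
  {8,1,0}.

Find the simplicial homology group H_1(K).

H_1 ≅ Z × Z/2.

Order the vertices as 0 < 1 < 2 < 3 < 4 < 5 < 6 < 7 < 8. Listing each simplex with vertices in this order, K has dimension 2 with simplices:

  0-simplices (9): [0], [1], [2], [3], [4], [5], [6], [7], [8]
  1-simplices (27): (27 of them)
  2-simplices (18): [0,1,2], [0,1,8], [0,2,6], [0,3,4], [0,3,6], [0,4,8], [1,2,7], [1,3,5], [1,3,7], [1,5,8], [2,4,5], [2,4,6], [2,5,7], [3,4,5], [3,6,7], [4,6,8], [5,7,8], [6,7,8]

so the chain groups are C_0 ≅ Z^9, C_1 ≅ Z^27, C_2 ≅ Z^18.

∂_1: C_1 → C_0 sends each edge [p,q] (with p < q) to q − p.
The resulting 9×27 matrix has rank 8, and its Smith normal form has invariant factors (1,1,1,1,1,1,1,1).

Boundary ∂_2: C_2 → C_1 maps a triangle to the signed sum of its edges. For instance
  ∂[1,3,7] = [3,7] − [1,7] + [1,3],
  ∂[0,2,6] = [2,6] − [0,6] + [0,2].
The 27×18 boundary matrix has rank 18 and Smith normal form diag(1,1,1,1,1,1,1,1,1,1,1,1,1,1,1,1,1,2).

From H_k ≅ ker(∂_k) / im(∂_{k+1}) we obtain:

  H_1: rank ker ∂_1 − rank ∂_2 = (27 − 8) − 18 = 1, and ∂_2 has invariant factor 2 > 1, so H_1 ≅ Z × Z/2.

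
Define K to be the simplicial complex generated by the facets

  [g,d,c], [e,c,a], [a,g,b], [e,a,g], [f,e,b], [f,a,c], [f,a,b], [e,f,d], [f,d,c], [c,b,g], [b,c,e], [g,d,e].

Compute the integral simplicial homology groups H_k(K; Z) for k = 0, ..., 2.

K has 7 vertices, 18 edges, 12 triangles.
rank ∂_0 = 0, rank ∂_1 = 6 ⇒ b_0 = 7 − 0 − 6 = 1; all invariant factors of ∂_1 are 1 so no torsion. So H_0 ≅ Z.
rank ∂_1 = 6, rank ∂_2 = 12 ⇒ b_1 = 18 − 6 − 12 = 0; ∂_2 has invariant factor(s) [2] giving torsion. So H_1 ≅ Z_2.
rank ∂_2 = 12, rank ∂_3 = 0 ⇒ b_2 = 12 − 12 − 0 = 0. So H_2 ≅ 0.

H_0 = Z,  H_1 = Z_2,  H_2 = 0.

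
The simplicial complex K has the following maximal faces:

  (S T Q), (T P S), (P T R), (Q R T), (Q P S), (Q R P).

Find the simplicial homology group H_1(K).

H_1 ≅ 0.

Order the vertices as P < Q < R < S < T. Listing each simplex with vertices in this order, K has dimension 2 with simplices:

  0-simplices (5): P, Q, R, S, T
  1-simplices (9): PQ, PR, PS, PT, QR, QS, QT, RT, ST
  2-simplices (6): PQR, PQS, PRT, PST, QRT, QST

Hence C_0 ≅ Z^5, C_1 ≅ Z^9, C_2 ≅ Z^6.

∂_1: C_1 → C_0 sends each edge [p,q] (with p < q) to q − p. For instance
  ∂PT = T − P.
As a 5×9 matrix over Z this has rank 4, with invariant factors (1,1,1,1).

Boundary ∂_2: C_2 → C_1 sends each 2-simplex [p,q,r] to [q,r] − [p,r] + [p,q]. For instance
  ∂PQS = QS − PS + PQ,
  ∂PST = ST − PT + PS.
This gives a 9×6 integer matrix of rank 5; reducing to Smith normal form yields diagonal entries (1,1,1,1,1).

Now H_k = ker ∂_k / im ∂_{k+1}, so:

  H_1: rank ker ∂_1 − rank ∂_2 = (9 − 4) − 5 = 0, and the invariant factors of ∂_2 are all 1, so H_1 ≅ 0.

(K is a triangulation of the 2-sphere S^2.)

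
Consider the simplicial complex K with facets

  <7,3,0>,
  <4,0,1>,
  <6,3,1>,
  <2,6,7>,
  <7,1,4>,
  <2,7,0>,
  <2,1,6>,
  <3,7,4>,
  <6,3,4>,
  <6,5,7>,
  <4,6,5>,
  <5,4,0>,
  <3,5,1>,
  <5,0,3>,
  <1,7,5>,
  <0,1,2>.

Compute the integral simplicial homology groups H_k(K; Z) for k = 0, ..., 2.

K has 8 vertices, 24 edges, 16 triangles.
rank ∂_0 = 0, rank ∂_1 = 7 ⇒ b_0 = 8 − 0 − 7 = 1; all invariant factors of ∂_1 are 1 so no torsion. So H_0 ≅ Z.
rank ∂_1 = 7, rank ∂_2 = 15 ⇒ b_1 = 24 − 7 − 15 = 2; all invariant factors of ∂_2 are 1 so no torsion. So H_1 ≅ Z^2.
rank ∂_2 = 15, rank ∂_3 = 0 ⇒ b_2 = 16 − 15 − 0 = 1. So H_2 ≅ Z.

H_0 ≅ Z,  H_1 ≅ Z^2,  H_2 ≅ Z.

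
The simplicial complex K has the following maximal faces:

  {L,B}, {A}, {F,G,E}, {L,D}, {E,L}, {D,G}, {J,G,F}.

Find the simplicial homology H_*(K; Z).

H_0 = Z^2,  H_1 = Z,  H_2 = 0.

We work with the vertex ordering A < B < D < E < F < G < J < L. The simplices of K, each written with vertices in increasing order, are:

  0-simplices (8): A, B, D, E, F, G, J, L
  1-simplices (9): BL, DG, DL, EF, EG, EL, FG, FJ, GJ
  2-simplices (2): EFG, FGJ

Hence C_0 ≅ Z^8, C_1 ≅ Z^9, C_2 ≅ Z^2.

The boundary map ∂_1: C_1 → C_0 is given by ∂[p,q] = [q] − [p]. For instance
  ∂DL = L − D.
The resulting 8×9 matrix has rank 6, and its Smith normal form has invariant factors (1,1,1,1,1,1).

Boundary ∂_2: C_2 → C_1 sends each 2-simplex [p,q,r] to [q,r] − [p,r] + [p,q]. For instance
  ∂FGJ = GJ − FJ + FG,
  ∂EFG = FG − EG + EF.
As a 9×2 matrix over Z this has rank 2, with invariant factors (1,1).

Computing H_k = (kernel of ∂_k) / (image of ∂_{k+1}):

  H_0: rank C_0 − rank ∂_1 = 8 − 6 = 2, and the invariant factors of ∂_1 are all 1, so H_0 ≅ Z^2.
  H_1: rank ker ∂_1 − rank ∂_2 = (9 − 6) − 2 = 1, and the invariant factors of ∂_2 are all 1, so H_1 ≅ Z.
  H_2: rank ker ∂_2 − rank ∂_3 = (2 − 2) − 0 = 0, and there is no ∂_3, so H_2 ≅ 0.

As a check, the Euler characteristic is 8 − 9 + 2 = 1, which agrees with 2 − 1 + 0 = 1.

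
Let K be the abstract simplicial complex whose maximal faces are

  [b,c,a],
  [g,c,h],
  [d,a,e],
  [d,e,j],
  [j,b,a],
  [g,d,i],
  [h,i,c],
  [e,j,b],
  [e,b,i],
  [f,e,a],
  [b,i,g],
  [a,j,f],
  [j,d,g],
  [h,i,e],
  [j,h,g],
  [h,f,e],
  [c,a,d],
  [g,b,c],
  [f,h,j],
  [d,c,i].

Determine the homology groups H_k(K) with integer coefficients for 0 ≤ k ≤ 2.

We work with the vertex ordering a < b < c < d < e < f < g < h < i < j. The simplices of K, each written with vertices in increasing order, are:

  0-simplices (10): a, b, c, d, e, f, g, h, i, j
  1-simplices (30): ab, ac, ad, ae, af, aj, bc, be, bg, bi, bj, cd, cg, ch, ci, de, dg, di, dj, ef, eh, ei, ej, fh, fj, gh, gi, gj, hi, hj
  2-simplices (20): abc, abj, acd, ade, aef, afj, bcg, bei, bej, bgi, cdi, cgh, chi, dej, dgi, dgj, efh, ehi, fhj, ghj

Hence C_0 ≅ Z^10, C_1 ≅ Z^30, C_2 ≅ Z^20.

∂_1: C_1 → C_0 is given by ∂[p,q] = [q] − [p]. For instance
  ∂dg = g − d.
The resulting 10×30 matrix has rank 9, and its Smith normal form has invariant factors (1,1,1,1,1,1,1,1,1).

∂_2: C_2 → C_1 sends each 2-simplex [p,q,r] to [q,r] − [p,r] + [p,q]. For instance
  ∂aef = ef − af + ae,
  ∂fhj = hj − fj + fh.
The 30×20 boundary matrix has rank 20 and Smith normal form diag(1,1,1,1,1,1,1,1,1,1,1,1,1,1,1,1,1,1,1,2).

Computing H_k = (kernel of ∂_k) / (image of ∂_{k+1}):

  H_0: rank C_0 − rank ∂_1 = 10 − 9 = 1, and the invariant factors of ∂_1 are all 1, so H_0 ≅ Z.
  H_1: rank ker ∂_1 − rank ∂_2 = (30 − 9) − 20 = 1, and ∂_2 has invariant factor 2 > 1, so H_1 ≅ Z × Z/2.
  H_2: rank ker ∂_2 − rank ∂_3 = (20 − 20) − 0 = 0, and there is no ∂_3, so H_2 ≅ 0.

As a check, the Euler characteristic is 10 − 30 + 20 = 0, which agrees with 1 − 1 + 0 = 0.

H_0 = Z,  H_1 = Z × Z/2,  H_2 = 0.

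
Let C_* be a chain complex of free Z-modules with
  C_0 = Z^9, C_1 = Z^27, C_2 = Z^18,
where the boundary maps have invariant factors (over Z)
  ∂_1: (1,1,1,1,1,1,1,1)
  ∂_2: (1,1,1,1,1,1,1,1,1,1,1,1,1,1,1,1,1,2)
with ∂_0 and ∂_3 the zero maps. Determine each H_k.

H_0 = Z,  H_1 = Z ⊕ Z/2Z,  H_2 = 0.

H_0: b_0 = 9 − 0 − 8 = 1; torsion from ∂_1 factors > 1: none. So H_0 = Z.
H_1: b_1 = 27 − 8 − 18 = 1; torsion from ∂_2 factors > 1: [2]. So H_1 = Z ⊕ Z/2Z.
H_2: b_2 = 18 − 18 − 0 = 0; torsion from ∂_3 factors > 1: none. So H_2 = 0.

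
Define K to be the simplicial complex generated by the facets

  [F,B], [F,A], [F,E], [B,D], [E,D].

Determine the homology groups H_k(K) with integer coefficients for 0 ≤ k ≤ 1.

H_0 ≅ Z,  H_1 ≅ Z.

We work with the vertex ordering A < B < D < E < F. The simplices of K, each written with vertices in increasing order, are:

  0-simplices (5): A, B, D, E, F
  1-simplices (5): AF, BD, BF, DE, EF

Hence C_0 ≅ Z^5, C_1 ≅ Z^5.

∂_1: C_1 → C_0 is given by ∂[p,q] = [q] − [p]. For instance
  ∂AF = F − A.
This gives a 5×5 integer matrix of rank 4; reducing to Smith normal form yields diagonal entries (1,1,1,1).

Now H_k = ker ∂_k / im ∂_{k+1}, so:

  H_0: rank C_0 − rank ∂_1 = 5 − 4 = 1, and the invariant factors of ∂_1 are all 1, so H_0 = Z.
  H_1: rank ker ∂_1 − rank ∂_2 = (5 − 4) − 0 = 1, and there is no ∂_2, so H_1 = Z.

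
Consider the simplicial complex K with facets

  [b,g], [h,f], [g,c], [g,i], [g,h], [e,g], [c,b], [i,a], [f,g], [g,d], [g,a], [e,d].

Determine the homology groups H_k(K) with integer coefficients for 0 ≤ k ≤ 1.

H_0 = Z,  H_1 = Z^4.

Order the vertices as a < b < c < d < e < f < g < h < i. Listing each simplex with vertices in this order, K has dimension 1 with simplices:

  0-simplices (9): a, b, c, d, e, f, g, h, i
  1-simplices (12): ag, ai, bc, bg, cg, de, dg, eg, fg, fh, gh, gi

so the chain groups are C_0 ≅ Z^9, C_1 ≅ Z^12.

∂_1: C_1 → C_0 is given by ∂[p,q] = [q] − [p]. For instance
  ∂ai = i − a.
This gives a 9×12 integer matrix of rank 8; reducing to Smith normal form yields diagonal entries (1,1,1,1,1,1,1,1).

Now H_k = ker ∂_k / im ∂_{k+1}, so:

  H_0: rank C_0 − rank ∂_1 = 9 − 8 = 1, and the invariant factors of ∂_1 are all 1, so H_0 = Z.
  H_1: rank ker ∂_1 − rank ∂_2 = (12 − 8) − 0 = 4, and there is no ∂_2, so H_1 = Z^4.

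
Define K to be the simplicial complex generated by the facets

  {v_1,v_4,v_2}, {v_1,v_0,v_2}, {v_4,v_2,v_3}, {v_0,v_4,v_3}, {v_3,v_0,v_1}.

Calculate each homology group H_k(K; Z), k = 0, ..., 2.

Fix the vertex order v_0 < v_1 < v_2 < v_3 < v_4 and write every simplex with vertices in increasing order. Then dim K = 2 and the simplices of K are:

  0-simplices (5): [v_0], [v_1], [v_2], [v_3], [v_4]
  1-simplices (10): [v_0,v_1], [v_0,v_2], [v_0,v_3], [v_0,v_4], [v_1,v_2], [v_1,v_3], [v_1,v_4], [v_2,v_3], [v_2,v_4], [v_3,v_4]
  2-simplices (5): [v_0,v_1,v_2], [v_0,v_1,v_3], [v_0,v_3,v_4], [v_1,v_2,v_4], [v_2,v_3,v_4]

so the chain groups are C_0 ≅ Z^5, C_1 ≅ Z^10, C_2 ≅ Z^5.

The boundary map ∂_1: C_1 → C_0 maps an edge to its endpoints' difference, ∂[p,q] = q − p.
The 5×10 boundary matrix has rank 4 and Smith normal form diag(1,1,1,1).

∂_2: C_2 → C_1 maps a triangle to the signed sum of its edges. For instance
  ∂[v_1,v_2,v_4] = [v_2,v_4] − [v_1,v_4] + [v_1,v_2],
  ∂[v_0,v_3,v_4] = [v_3,v_4] − [v_0,v_4] + [v_0,v_3].
The resulting 10×5 matrix has rank 5, and its Smith normal form has invariant factors (1,1,1,1,1).

From H_k ≅ ker(∂_k) / im(∂_{k+1}) we obtain:

  H_0: rank C_0 − rank ∂_1 = 5 − 4 = 1, and the invariant factors of ∂_1 are all 1, so H_0 = Z.
  H_1: rank ker ∂_1 − rank ∂_2 = (10 − 4) − 5 = 1, and the invariant factors of ∂_2 are all 1, so H_1 = Z.
  H_2: rank ker ∂_2 − rank ∂_3 = (5 − 5) − 0 = 0, and there is no ∂_3, so H_2 = 0.

As a check, the Euler characteristic is 5 − 10 + 5 = 0, which agrees with 1 − 1 + 0 = 0.

H_0 ≅ Z,  H_1 ≅ Z,  H_2 = 0.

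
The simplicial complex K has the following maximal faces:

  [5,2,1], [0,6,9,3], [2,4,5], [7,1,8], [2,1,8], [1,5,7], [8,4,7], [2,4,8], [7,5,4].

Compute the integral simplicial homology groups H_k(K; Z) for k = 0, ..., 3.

H_0 = Z^2,  H_1 = 0,  H_2 = Z,  H_3 = 0.

Fix the vertex order 0 < 1 < 2 < 3 < 4 < 5 < 6 < 7 < 8 < 9 and write every simplex with vertices in increasing order. Then dim K = 3 and the simplices of K are:

  0-simplices (10): [0], [1], [2], [3], [4], [5], [6], [7], [8], [9]
  1-simplices (18): [0,3], [0,6], [0,9], [1,2], [1,5], [1,7], [1,8], [2,4], [2,5], [2,8], [3,6], [3,9], [4,5], [4,7], [4,8], [5,7], [6,9], [7,8]
  2-simplices (12): [0,3,6], [0,3,9], [0,6,9], [1,2,5], [1,2,8], [1,5,7], [1,7,8], [2,4,5], [2,4,8], [3,6,9], [4,5,7], [4,7,8]
  3-simplices (1): [0,3,6,9]

so the chain groups are C_0 ≅ Z^10, C_1 ≅ Z^18, C_2 ≅ Z^12, C_3 ≅ Z^1.

The boundary map ∂_1: C_1 → C_0 is given by ∂[p,q] = [q] − [p]. For instance
  ∂[4,7] = [7] − [4].
This gives a 10×18 integer matrix of rank 8; reducing to Smith normal form yields diagonal entries (1,1,1,1,1,1,1,1).

The boundary map ∂_2: C_2 → C_1 sends each 2-simplex [p,q,r] to [q,r] − [p,r] + [p,q]. For instance
  ∂[1,2,8] = [2,8] − [1,8] + [1,2],
  ∂[1,5,7] = [5,7] − [1,7] + [1,5].
As a 18×12 matrix over Z this has rank 10, with invariant factors (1,1,1,1,1,1,1,1,1,1).

∂_3: C_3 → C_2 sends each 3-simplex σ to the alternating sum Σ_i (−1)^i (σ with its i-th vertex removed). For instance
  ∂[0,3,6,9] = [3,6,9] − [0,6,9] + [0,3,9] − [0,3,6].
The 12×1 boundary matrix has rank 1 and Smith normal form diag(1).

Now H_k = ker ∂_k / im ∂_{k+1}, so:

  H_0: rank C_0 − rank ∂_1 = 10 − 8 = 2, and the invariant factors of ∂_1 are all 1, so H_0 = Z^2.
  H_1: rank ker ∂_1 − rank ∂_2 = (18 − 8) − 10 = 0, and the invariant factors of ∂_2 are all 1, so H_1 = 0.
  H_2: rank ker ∂_2 − rank ∂_3 = (12 − 10) − 1 = 1, and the invariant factors of ∂_3 are all 1, so H_2 = Z.
  H_3: rank ker ∂_3 − rank ∂_4 = (1 − 1) − 0 = 0, and there is no ∂_4, so H_3 = 0.

(K is a triangulation of the disjoint union of the 3-simplex and the 2-sphere S^2.)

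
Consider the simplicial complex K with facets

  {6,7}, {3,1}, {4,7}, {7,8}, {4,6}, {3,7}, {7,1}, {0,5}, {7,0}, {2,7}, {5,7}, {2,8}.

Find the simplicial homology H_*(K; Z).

H_0 = Z,  H_1 = Z^4.

We work with the vertex ordering 0 < 1 < 2 < 3 < 4 < 5 < 6 < 7 < 8. The simplices of K, each written with vertices in increasing order, are:

  0-simplices (9): [0], [1], [2], [3], [4], [5], [6], [7], [8]
  1-simplices (12): [0,5], [0,7], [1,3], [1,7], [2,7], [2,8], [3,7], [4,6], [4,7], [5,7], [6,7], [7,8]

so the chain groups are C_0 ≅ Z^9, C_1 ≅ Z^12.

∂_1: C_1 → C_0 sends each edge [p,q] (with p < q) to q − p. For instance
  ∂[2,7] = [7] − [2].
As a 9×12 matrix over Z this has rank 8, with invariant factors (1,1,1,1,1,1,1,1).

Computing H_k = (kernel of ∂_k) / (image of ∂_{k+1}):

  H_0: rank C_0 − rank ∂_1 = 9 − 8 = 1, and the invariant factors of ∂_1 are all 1, so H_0 ≅ Z.
  H_1: rank ker ∂_1 − rank ∂_2 = (12 − 8) − 0 = 4, and there is no ∂_2, so H_1 ≅ Z^4.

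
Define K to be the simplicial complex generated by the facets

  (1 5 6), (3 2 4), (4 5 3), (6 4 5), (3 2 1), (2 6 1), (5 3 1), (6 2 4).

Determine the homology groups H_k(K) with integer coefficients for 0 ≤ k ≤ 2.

Fix the vertex order 1 < 2 < 3 < 4 < 5 < 6 and write every simplex with vertices in increasing order. Then dim K = 2 and the simplices of K are:

  0-simplices (6): [1], [2], [3], [4], [5], [6]
  1-simplices (12): [1,2], [1,3], [1,5], [1,6], [2,3], [2,4], [2,6], [3,4], [3,5], [4,5], [4,6], [5,6]
  2-simplices (8): [1,2,3], [1,2,6], [1,3,5], [1,5,6], [2,3,4], [2,4,6], [3,4,5], [4,5,6]

Hence C_0 ≅ Z^6, C_1 ≅ Z^12, C_2 ≅ Z^8.

The boundary map ∂_1: C_1 → C_0 is given by ∂[p,q] = [q] − [p]. For instance
  ∂[5,6] = [6] − [5].
The resulting 6×12 matrix has rank 5, and its Smith normal form has invariant factors (1,1,1,1,1).

∂_2: C_2 → C_1 sends each 2-simplex [p,q,r] to [q,r] − [p,r] + [p,q]. For instance
  ∂[3,4,5] = [4,5] − [3,5] + [3,4],
  ∂[1,2,6] = [2,6] − [1,6] + [1,2].
As a 12×8 matrix over Z this has rank 7, with invariant factors (1,1,1,1,1,1,1).

Now H_k = ker ∂_k / im ∂_{k+1}, so:

  H_0: rank C_0 − rank ∂_1 = 6 − 5 = 1, and the invariant factors of ∂_1 are all 1, so H_0 ≅ Z.
  H_1: rank ker ∂_1 − rank ∂_2 = (12 − 5) − 7 = 0, and the invariant factors of ∂_2 are all 1, so H_1 ≅ 0.
  H_2: rank ker ∂_2 − rank ∂_3 = (8 − 7) − 0 = 1, and there is no ∂_3, so H_2 ≅ Z.

H_0 = Z,  H_1 = 0,  H_2 = Z.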